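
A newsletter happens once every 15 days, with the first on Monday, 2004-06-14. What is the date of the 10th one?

2004-10-27

The 10th occurrence is 9 intervals after the first: 9 × 15 = 135 days after 2004-06-14.
June has 30 days — 16 days to the end of June leaves 119.
July has 31 days (88 left).
August has 31 days (57 left).
September has 30 days (27 left).
27 days into October → 2004-10-27.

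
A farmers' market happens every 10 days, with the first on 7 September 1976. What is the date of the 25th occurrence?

5 May 1977

The 25th occurrence is 24 intervals after the first: 24 × 10 = 240 days after 7 September 1976.
September has 30 days — 23 days to the end of September leaves 217.
October has 31 days (186 left).
November has 30 days (156 left).
December has 31 days (125 left).
January has 31 days (94 left).
February has 28 days (66 left).
March has 31 days (35 left).
April has 30 days (5 left).
5 days into May → 5 May 1977.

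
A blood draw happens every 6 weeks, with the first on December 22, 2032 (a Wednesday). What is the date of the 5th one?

June 8, 2033

The 5th occurrence is 4 intervals after the first: 4 × 42 = 168 days after December 22, 2032.
December has 31 days — 9 days to the end of December leaves 159.
January has 31 days (128 left).
February has 28 days (100 left).
March has 31 days (69 left).
April has 30 days (39 left).
May has 31 days (8 left).
8 days into June → June 8, 2033.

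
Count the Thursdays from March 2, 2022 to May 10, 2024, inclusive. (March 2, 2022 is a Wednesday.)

115

March 2, 2022 is a Wednesday; the first Thursday on or after it is March 3, 2022 (1 day later).
From March 3, 2022 to May 10, 2024: 303 + 365 + 131 = 799 days (rest of 2022, 2023, to May 10, 2024 in 2024).
799 ÷ 7 = 114 full weeks with remainder 1, so 114 more Thursdays after the first → 115.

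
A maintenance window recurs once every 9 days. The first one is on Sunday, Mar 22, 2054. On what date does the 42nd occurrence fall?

The 42nd occurrence is 41 intervals after the first: 41 × 9 = 369 days after Mar 22, 2054.
Mar has 31 days — 9 days to the end of Mar leaves 360.
Apr has 30 days (330 left).
May has 31 days (299 left).
Jun has 30 days (269 left).
Jul has 31 days (238 left).
Aug has 31 days (207 left).
Sep has 30 days (177 left).
Oct has 31 days (146 left).
Nov has 30 days (116 left).
Dec has 31 days (85 left).
Jan has 31 days (54 left).
Feb has 28 days (26 left).
26 days into Mar → Mar 26, 2055.

Mar 26, 2055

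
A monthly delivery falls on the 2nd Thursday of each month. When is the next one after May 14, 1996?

Jun 13, 1996

May 1996 starts on a Wednesday; its first Thursday is the 2nd, so the 2nd Thursday is the 9th — May 9, 1996.
That is not after May 14, 1996, so look at Jun 1996.
Jun 1996 starts on a Saturday; its first Thursday is the 6th, so the 2nd Thursday is the 13th — Jun 13, 1996.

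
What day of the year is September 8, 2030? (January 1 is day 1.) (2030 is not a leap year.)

251

Days in months before September: 31 + 28 + 31 + 30 + 31 + 30 + 31 + 31 = 243.
Plus 8 days into September → day 251.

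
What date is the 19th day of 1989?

19 into Jan → Jan 19.

Jan 19, 1989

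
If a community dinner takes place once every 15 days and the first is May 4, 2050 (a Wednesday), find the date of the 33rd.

The 33rd occurrence is 32 intervals after the first: 32 × 15 = 480 days after May 4, 2050.
May has 31 days — 27 days to the end of May leaves 453.
From end of May to end of 2050 is 214 days (239 left).
Jan has 31 days (208 left).
Feb has 28 days (180 left).
Mar has 31 days (149 left).
Apr has 30 days (119 left).
May has 31 days (88 left).
Jun has 30 days (58 left).
Jul has 31 days (27 left).
27 days into Aug → Aug 27, 2051.

Aug 27, 2051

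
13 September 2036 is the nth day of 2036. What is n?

Days in months before September: 31 + 29 + 31 + 30 + 31 + 30 + 31 + 31 = 244.
Plus 13 days into September → day 257.

257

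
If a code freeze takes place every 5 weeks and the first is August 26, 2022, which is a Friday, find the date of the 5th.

January 13, 2023

The 5th occurrence is 4 intervals after the first: 4 × 35 = 140 days after August 26, 2022.
August has 31 days — 5 days to the end of August leaves 135.
September has 30 days (105 left).
October has 31 days (74 left).
November has 30 days (44 left).
December has 31 days (13 left).
13 days into January → January 13, 2023.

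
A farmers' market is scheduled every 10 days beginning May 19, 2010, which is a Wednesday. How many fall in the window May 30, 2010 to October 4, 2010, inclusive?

Occurrences land 10·i days after May 19, 2010 for i = 0, 1, 2, …
May 30, 2010 is 11 days after the start; 11 ÷ 10 = 1 remainder 1; since the remainder is 1, round up to i = 2. First occurrence in the window: #3 on June 8, 2010 (2×10 = 20 days in).
October 4, 2010 is 138 days after the start; 138 ÷ 10 = 13 remainder 8. Last occurrence in the window: #14 on September 26, 2010.
Occurrences #3 through #14: 12 in total.

12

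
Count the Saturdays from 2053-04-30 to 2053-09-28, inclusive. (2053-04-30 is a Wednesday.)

2053-04-30 is a Wednesday; the first Saturday on or after it is 2053-05-03 (3 days later).
From 2053-05-03 to 2053-09-28: 28 + 30 + 31 + 31 + 28 = 148 days (rest of May, June, July, August, September).
148 ÷ 7 = 21 full weeks with remainder 1, so 21 more Saturdays after the first → 22.

22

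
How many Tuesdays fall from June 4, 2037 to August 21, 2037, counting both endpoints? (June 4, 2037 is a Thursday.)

June 4, 2037 is a Thursday; the first Tuesday on or after it is June 9, 2037 (5 days later).
From June 9, 2037 to August 21, 2037: 21 + 31 + 21 = 73 days (rest of June, July, August).
73 ÷ 7 = 10 full weeks with remainder 3, so 10 more Tuesdays after the first → 11.

11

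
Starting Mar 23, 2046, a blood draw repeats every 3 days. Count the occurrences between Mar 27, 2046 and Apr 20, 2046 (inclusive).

8

Occurrences land 3·i days after Mar 23, 2046 for i = 0, 1, 2, …
Mar 27, 2046 is 4 days after the start; 4 ÷ 3 = 1 remainder 1; since the remainder is 1, round up to i = 2. First occurrence in the window: #3 on Mar 29, 2046 (2×3 = 6 days in).
Apr 20, 2046 is 28 days after the start; 28 ÷ 3 = 9 remainder 1. Last occurrence in the window: #10 on Apr 19, 2046.
Occurrences #3 through #10: 8 in total.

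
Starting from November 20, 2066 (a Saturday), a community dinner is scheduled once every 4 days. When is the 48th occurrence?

The 48th occurrence is 47 intervals after the first: 47 × 4 = 188 days after November 20, 2066.
November has 30 days — 10 days to the end of November leaves 178.
December has 31 days (147 left).
January has 31 days (116 left).
February has 28 days (88 left).
March has 31 days (57 left).
April has 30 days (27 left).
27 days into May → May 27, 2067.

May 27, 2067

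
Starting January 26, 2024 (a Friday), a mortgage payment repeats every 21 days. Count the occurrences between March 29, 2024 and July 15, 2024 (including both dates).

6

Occurrences land 21·i days after January 26, 2024 for i = 0, 1, 2, …
March 29, 2024 is 63 days after the start; 63 ÷ 21 = 3 remainder 0. First occurrence in the window: #4 on March 29, 2024 (3×21 = 63 days in).
July 15, 2024 is 171 days after the start; 171 ÷ 21 = 8 remainder 3. Last occurrence in the window: #9 on July 12, 2024.
Occurrences #4 through #9: 6 in total.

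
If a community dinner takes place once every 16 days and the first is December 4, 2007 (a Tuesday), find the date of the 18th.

The 18th occurrence is 17 intervals after the first: 17 × 16 = 272 days after December 4, 2007.
December has 31 days — 27 days to the end of December leaves 245.
January has 31 days (214 left).
February has 29 days (185 left).
March has 31 days (154 left).
April has 30 days (124 left).
May has 31 days (93 left).
June has 30 days (63 left).
July has 31 days (32 left).
August has 31 days (1 left).
1 day into September → September 1, 2008.

September 1, 2008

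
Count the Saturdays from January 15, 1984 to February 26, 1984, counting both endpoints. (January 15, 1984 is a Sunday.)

6

January 15, 1984 is a Sunday; the first Saturday on or after it is January 21, 1984 (6 days later).
From January 21, 1984 to February 26, 1984: 10 + 26 = 36 days (rest of January, February).
36 ÷ 7 = 5 full weeks with remainder 1, so 5 more Saturdays after the first → 6.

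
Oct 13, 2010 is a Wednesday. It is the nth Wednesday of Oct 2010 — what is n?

2nd

Day 13 falls in week ⌈13/7⌉ of the month.
Days 1–7 hold the 1st Wednesday, 8–14 the 2nd, 15–21 the 3rd, 22–28 the 4th, 29–31 the 5th.
13 is in the range for the 2nd.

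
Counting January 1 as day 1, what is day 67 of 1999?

1999-03-08

January has 31 days (67 − 31 = 36 remain).
February has 28 days (36 − 28 = 8 remain).
8 into March → March 8.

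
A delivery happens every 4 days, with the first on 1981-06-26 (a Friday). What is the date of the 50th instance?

1982-01-08

The 50th occurrence is 49 intervals after the first: 49 × 4 = 196 days after 1981-06-26.
June has 30 days — 4 days to the end of June leaves 192.
July has 31 days (161 left).
August has 31 days (130 left).
September has 30 days (100 left).
October has 31 days (69 left).
November has 30 days (39 left).
December has 31 days (8 left).
8 days into January → 1982-01-08.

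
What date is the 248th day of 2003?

Jan has 31 days (248 − 31 = 217 remain).
Feb has 28 days (217 − 28 = 189 remain).
Mar has 31 days (189 − 31 = 158 remain).
Apr has 30 days (158 − 30 = 128 remain).
May has 31 days (128 − 31 = 97 remain).
Jun has 30 days (97 − 30 = 67 remain).
Jul has 31 days (67 − 31 = 36 remain).
Aug has 31 days (36 − 31 = 5 remain).
5 into Sep → Sep 5.

Sep 5, 2003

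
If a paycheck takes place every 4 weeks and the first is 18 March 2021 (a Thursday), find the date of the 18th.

7 July 2022

The 18th occurrence is 17 intervals after the first: 17 × 28 = 476 days after 18 March 2021.
March has 31 days — 13 days to the end of March leaves 463.
From end of March to end of 2021 is 275 days (188 left).
January has 31 days (157 left).
February has 28 days (129 left).
March has 31 days (98 left).
April has 30 days (68 left).
May has 31 days (37 left).
June has 30 days (7 left).
7 days into July → 7 July 2022.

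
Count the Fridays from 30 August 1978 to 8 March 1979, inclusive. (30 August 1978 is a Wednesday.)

27

30 August 1978 is a Wednesday; the first Friday on or after it is 1 September 1978 (2 days later).
From 1 September 1978 to 8 March 1979: 29 + 31 + 30 + 31 + 31 + 28 + 8 = 188 days (rest of September, October, November, December, January, February, March).
188 ÷ 7 = 26 full weeks with remainder 6, so 26 more Fridays after the first → 27.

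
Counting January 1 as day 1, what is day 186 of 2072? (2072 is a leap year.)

January has 31 days (186 − 31 = 155 remain).
February has 29 days (155 − 29 = 126 remain).
March has 31 days (126 − 31 = 95 remain).
April has 30 days (95 − 30 = 65 remain).
May has 31 days (65 − 31 = 34 remain).
June has 30 days (34 − 30 = 4 remain).
4 into July → July 4.

4 July 2072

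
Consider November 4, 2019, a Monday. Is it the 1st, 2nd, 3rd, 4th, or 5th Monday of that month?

Day 4 falls in week ⌈4/7⌉ of the month.
Days 1–7 hold the 1st Monday, 8–14 the 2nd, 15–21 the 3rd, 22–28 the 4th, 29–31 the 5th.
4 is in the range for the 1st.

1st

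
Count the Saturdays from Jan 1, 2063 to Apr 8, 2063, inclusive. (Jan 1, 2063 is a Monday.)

Jan 1, 2063 is a Monday; the first Saturday on or after it is Jan 6, 2063 (5 days later).
From Jan 6, 2063 to Apr 8, 2063: 25 + 28 + 31 + 8 = 92 days (rest of Jan, Feb, Mar, Apr).
92 ÷ 7 = 13 full weeks with remainder 1, so 13 more Saturdays after the first → 14.

14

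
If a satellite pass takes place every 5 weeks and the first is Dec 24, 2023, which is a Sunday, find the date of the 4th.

The 4th occurrence is 3 intervals after the first: 3 × 35 = 105 days after Dec 24, 2023.
Dec has 31 days — 7 days to the end of Dec leaves 98.
Jan has 31 days (67 left).
Feb has 29 days (38 left).
Mar has 31 days (7 left).
7 days into Apr → Apr 7, 2024.

Apr 7, 2024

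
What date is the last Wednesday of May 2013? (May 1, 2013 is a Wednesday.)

May 29, 2013

May 2013 begins on a Wednesday, so the first Wednesday is May 1.
May 2013 has 31 days. Adding weeks: 1, 8, 15, 22, 29 — the last one ≤ 31 is the 29th.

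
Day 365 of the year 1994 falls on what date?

Jan has 31 days (365 − 31 = 334 remain).
Feb has 28 days (334 − 28 = 306 remain).
Mar has 31 days (306 − 31 = 275 remain).
Apr has 30 days (275 − 30 = 245 remain).
May has 31 days (245 − 31 = 214 remain).
Jun has 30 days (214 − 30 = 184 remain).
Jul has 31 days (184 − 31 = 153 remain).
Aug has 31 days (153 − 31 = 122 remain).
Sep has 30 days (122 − 30 = 92 remain).
Oct has 31 days (92 − 31 = 61 remain).
Nov has 30 days (61 − 30 = 31 remain).
31 into Dec → Dec 31.

Dec 31, 1994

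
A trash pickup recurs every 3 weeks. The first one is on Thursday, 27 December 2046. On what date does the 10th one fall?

The 10th occurrence is 9 intervals after the first: 9 × 21 = 189 days after 27 December 2046.
December has 31 days — 4 days to the end of December leaves 185.
January has 31 days (154 left).
February has 28 days (126 left).
March has 31 days (95 left).
April has 30 days (65 left).
May has 31 days (34 left).
June has 30 days (4 left).
4 days into July → 4 July 2047.

4 July 2047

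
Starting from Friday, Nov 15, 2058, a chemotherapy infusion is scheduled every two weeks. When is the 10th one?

The 10th occurrence is 9 intervals after the first: 9 × 14 = 126 days after Nov 15, 2058.
Nov has 30 days — 15 days to the end of Nov leaves 111.
Dec has 31 days (80 left).
Jan has 31 days (49 left).
Feb has 28 days (21 left).
21 days into Mar → Mar 21, 2059.

Mar 21, 2059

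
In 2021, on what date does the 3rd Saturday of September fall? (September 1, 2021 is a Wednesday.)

September 2021 begins on a Wednesday, so the first Saturday is September 4 (3 days later).
The 3rd Saturday is 2 weeks later: 4 + 14 = 18.

18 September 2021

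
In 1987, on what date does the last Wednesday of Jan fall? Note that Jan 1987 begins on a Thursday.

Jan 28, 1987

Jan 1987 begins on a Thursday, so the first Wednesday is Jan 7 (6 days later).
Jan 1987 has 31 days. Adding weeks: 7, 14, 21, 28 — the last one ≤ 31 is the 28th.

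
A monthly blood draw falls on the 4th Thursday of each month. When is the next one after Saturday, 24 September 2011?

September 2011 starts on a Thursday; its first Thursday is the 1st, so the 4th Thursday is the 22nd — 22 September 2011.
That is not after 24 September 2011, so look at October 2011.
October 2011 starts on a Saturday; its first Thursday is the 6th, so the 4th Thursday is the 27th — 27 October 2011.

27 October 2011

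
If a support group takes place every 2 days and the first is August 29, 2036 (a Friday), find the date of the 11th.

September 18, 2036

The 11th occurrence is 10 intervals after the first: 10 × 2 = 20 days after August 29, 2036.
August has 31 days — 2 days to the end of August leaves 18.
18 days into September → September 18, 2036.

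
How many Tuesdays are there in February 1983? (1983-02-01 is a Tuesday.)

1983-02-01 is a Tuesday; the first Tuesday on or after it is 1983-02-01.
From 1983-02-01 to 1983-02-28 is 28 − 1 = 27 days.
27 ÷ 7 = 3 full weeks with remainder 6, so 3 more Tuesdays after the first → 4.

4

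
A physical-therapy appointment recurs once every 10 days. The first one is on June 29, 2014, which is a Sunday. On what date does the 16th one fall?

November 26, 2014

The 16th occurrence is 15 intervals after the first: 15 × 10 = 150 days after June 29, 2014.
June has 30 days — 1 day to the end of June leaves 149.
July has 31 days (118 left).
August has 31 days (87 left).
September has 30 days (57 left).
October has 31 days (26 left).
26 days into November → November 26, 2014.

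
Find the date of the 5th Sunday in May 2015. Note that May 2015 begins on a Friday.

2015-05-31

May 2015 begins on a Friday, so the first Sunday is May 3 (2 days later).
The 5th Sunday is 4 weeks later: 3 + 28 = 31.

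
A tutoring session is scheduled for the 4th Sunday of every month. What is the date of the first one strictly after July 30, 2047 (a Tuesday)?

August 25, 2047

July 2047 starts on a Monday; its first Sunday is the 7th, so the 4th Sunday is the 28th — July 28, 2047.
That is not after July 30, 2047, so look at August 2047.
August 2047 starts on a Thursday; its first Sunday is the 4th, so the 4th Sunday is the 25th — August 25, 2047.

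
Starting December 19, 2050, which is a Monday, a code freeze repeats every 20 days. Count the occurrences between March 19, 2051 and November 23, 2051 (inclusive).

Occurrences land 20·i days after December 19, 2050 for i = 0, 1, 2, …
March 19, 2051 is 90 days after the start; 90 ÷ 20 = 4 remainder 10; since the remainder is 10, round up to i = 5. First occurrence in the window: #6 on March 29, 2051 (5×20 = 100 days in).
November 23, 2051 is 339 days after the start; 339 ÷ 20 = 16 remainder 19. Last occurrence in the window: #17 on November 4, 2051.
Occurrences #6 through #17: 12 in total.

12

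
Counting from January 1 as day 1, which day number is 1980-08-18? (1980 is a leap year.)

Days in months before August: 31 + 29 + 31 + 30 + 31 + 30 + 31 = 213.
Plus 18 days into August → day 231.

231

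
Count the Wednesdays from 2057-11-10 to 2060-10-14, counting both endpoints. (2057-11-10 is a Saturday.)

2057-11-10 is a Saturday; the first Wednesday on or after it is 2057-11-14 (4 days later).
From 2057-11-14 to 2060-10-14: 47 + 365 + 365 + 288 = 1065 days (rest of 2057, 2058, 2059, to 2060-10-14 in 2060).
1065 ÷ 7 = 152 full weeks with remainder 1, so 152 more Wednesdays after the first → 153.

153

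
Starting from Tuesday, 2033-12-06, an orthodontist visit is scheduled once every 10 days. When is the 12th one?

2034-03-26

The 12th occurrence is 11 intervals after the first: 11 × 10 = 110 days after 2033-12-06.
December has 31 days — 25 days to the end of December leaves 85.
January has 31 days (54 left).
February has 28 days (26 left).
26 days into March → 2034-03-26.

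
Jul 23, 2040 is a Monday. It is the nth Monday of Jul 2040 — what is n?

4th

Day 23 falls in week ⌈23/7⌉ of the month.
Days 1–7 hold the 1st Monday, 8–14 the 2nd, 15–21 the 3rd, 22–28 the 4th, 29–31 the 5th.
23 is in the range for the 4th.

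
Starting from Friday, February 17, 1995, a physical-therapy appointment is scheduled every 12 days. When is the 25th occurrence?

December 2, 1995

The 25th occurrence is 24 intervals after the first: 24 × 12 = 288 days after February 17, 1995.
February has 28 days — 11 days to the end of February leaves 277.
March has 31 days (246 left).
April has 30 days (216 left).
May has 31 days (185 left).
June has 30 days (155 left).
July has 31 days (124 left).
August has 31 days (93 left).
September has 30 days (63 left).
October has 31 days (32 left).
November has 30 days (2 left).
2 days into December → December 2, 1995.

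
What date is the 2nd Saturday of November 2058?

The first Saturday of November 2058 is November 2.
The 2nd Saturday is 1 weeks later: 2 + 7 = 9.

November 9, 2058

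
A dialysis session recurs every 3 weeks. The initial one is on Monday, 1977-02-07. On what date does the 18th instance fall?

The 18th occurrence is 17 intervals after the first: 17 × 21 = 357 days after 1977-02-07.
February has 28 days — 21 days to the end of February leaves 336.
March has 31 days (305 left).
April has 30 days (275 left).
May has 31 days (244 left).
June has 30 days (214 left).
July has 31 days (183 left).
August has 31 days (152 left).
September has 30 days (122 left).
October has 31 days (91 left).
November has 30 days (61 left).
December has 31 days (30 left).
30 days into January → 1978-01-30.

1978-01-30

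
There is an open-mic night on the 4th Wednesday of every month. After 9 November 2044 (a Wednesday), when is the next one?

23 November 2044

November 2044 starts on a Tuesday; its first Wednesday is the 2nd, so the 4th Wednesday is the 23rd — 23 November 2044.
23 November 2044 is after 9 November 2044, so that is the next one.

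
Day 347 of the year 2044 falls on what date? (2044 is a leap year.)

January has 31 days (347 − 31 = 316 remain).
February has 29 days (316 − 29 = 287 remain).
March has 31 days (287 − 31 = 256 remain).
April has 30 days (256 − 30 = 226 remain).
May has 31 days (226 − 31 = 195 remain).
June has 30 days (195 − 30 = 165 remain).
July has 31 days (165 − 31 = 134 remain).
August has 31 days (134 − 31 = 103 remain).
September has 30 days (103 − 30 = 73 remain).
October has 31 days (73 − 31 = 42 remain).
November has 30 days (42 − 30 = 12 remain).
12 into December → December 12.

12 December 2044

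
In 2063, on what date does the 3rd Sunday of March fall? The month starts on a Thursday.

March 2063 begins on a Thursday, so the first Sunday is March 4 (3 days later).
The 3rd Sunday is 2 weeks later: 4 + 14 = 18.

18 March 2063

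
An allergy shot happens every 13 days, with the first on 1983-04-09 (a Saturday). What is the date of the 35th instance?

1984-06-24

The 35th occurrence is 34 intervals after the first: 34 × 13 = 442 days after 1983-04-09.
April has 30 days — 21 days to the end of April leaves 421.
From end of April to end of 1983 is 245 days (176 left).
January has 31 days (145 left).
February has 29 days (116 left).
March has 31 days (85 left).
April has 30 days (55 left).
May has 31 days (24 left).
24 days into June → 1984-06-24.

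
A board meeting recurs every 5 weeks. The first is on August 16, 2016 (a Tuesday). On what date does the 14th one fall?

The 14th occurrence is 13 intervals after the first: 13 × 35 = 455 days after August 16, 2016.
August has 31 days — 15 days to the end of August leaves 440.
From end of August to end of 2016 is 122 days (318 left).
January has 31 days (287 left).
February has 28 days (259 left).
March has 31 days (228 left).
April has 30 days (198 left).
May has 31 days (167 left).
June has 30 days (137 left).
July has 31 days (106 left).
August has 31 days (75 left).
September has 30 days (45 left).
October has 31 days (14 left).
14 days into November → November 14, 2017.

November 14, 2017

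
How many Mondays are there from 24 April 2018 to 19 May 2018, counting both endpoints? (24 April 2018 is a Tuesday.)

3

24 April 2018 is a Tuesday; the first Monday on or after it is 30 April 2018 (6 days later).
From 30 April 2018 to 19 May 2018: 0 + 19 = 19 days (rest of April, May).
19 ÷ 7 = 2 full weeks with remainder 5, so 2 more Mondays after the first → 3.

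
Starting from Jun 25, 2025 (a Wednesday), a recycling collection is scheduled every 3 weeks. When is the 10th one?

The 10th occurrence is 9 intervals after the first: 9 × 21 = 189 days after Jun 25, 2025.
Jun has 30 days — 5 days to the end of Jun leaves 184.
Jul has 31 days (153 left).
Aug has 31 days (122 left).
Sep has 30 days (92 left).
Oct has 31 days (61 left).
Nov has 30 days (31 left).
31 days into Dec → Dec 31, 2025.

Dec 31, 2025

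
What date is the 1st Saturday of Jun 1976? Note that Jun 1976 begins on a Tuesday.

Jun 1976 begins on a Tuesday, so the first Saturday is Jun 5 (4 days later).

Jun 5, 1976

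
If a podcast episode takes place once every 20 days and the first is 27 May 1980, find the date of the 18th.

The 18th occurrence is 17 intervals after the first: 17 × 20 = 340 days after 27 May 1980.
May has 31 days — 4 days to the end of May leaves 336.
June has 30 days (306 left).
July has 31 days (275 left).
August has 31 days (244 left).
September has 30 days (214 left).
October has 31 days (183 left).
November has 30 days (153 left).
December has 31 days (122 left).
January has 31 days (91 left).
February has 28 days (63 left).
March has 31 days (32 left).
April has 30 days (2 left).
2 days into May → 2 May 1981.

2 May 1981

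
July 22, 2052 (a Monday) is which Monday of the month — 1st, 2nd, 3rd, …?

Day 22 falls in week ⌈22/7⌉ of the month.
Days 1–7 hold the 1st Monday, 8–14 the 2nd, 15–21 the 3rd, 22–28 the 4th, 29–31 the 5th.
22 is in the range for the 4th.

4th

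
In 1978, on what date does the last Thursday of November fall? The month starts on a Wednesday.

1978-11-30

November 1978 begins on a Wednesday, so the first Thursday is November 2 (1 day later).
November 1978 has 30 days. Adding weeks: 2, 9, 16, 23, 30 — the last one ≤ 30 is the 30th.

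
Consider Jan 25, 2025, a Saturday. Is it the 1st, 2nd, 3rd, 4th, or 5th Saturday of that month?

Day 25 falls in week ⌈25/7⌉ of the month.
Days 1–7 hold the 1st Saturday, 8–14 the 2nd, 15–21 the 3rd, 22–28 the 4th, 29–31 the 5th.
25 is in the range for the 4th.

4th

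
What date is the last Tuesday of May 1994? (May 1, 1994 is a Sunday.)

May 1994 begins on a Sunday, so the first Tuesday is May 3 (2 days later).
May 1994 has 31 days. Adding weeks: 3, 10, 17, 24, 31 — the last one ≤ 31 is the 31st.

1994-05-31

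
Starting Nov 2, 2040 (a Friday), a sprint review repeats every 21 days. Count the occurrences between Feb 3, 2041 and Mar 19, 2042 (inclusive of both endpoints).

19

Occurrences land 21·i days after Nov 2, 2040 for i = 0, 1, 2, …
Feb 3, 2041 is 93 days after the start; 93 ÷ 21 = 4 remainder 9; since the remainder is 9, round up to i = 5. First occurrence in the window: #6 on Feb 15, 2041 (5×21 = 105 days in).
Mar 19, 2042 is 502 days after the start; 502 ÷ 21 = 23 remainder 19. Last occurrence in the window: #24 on Feb 28, 2042.
Occurrences #6 through #24: 19 in total.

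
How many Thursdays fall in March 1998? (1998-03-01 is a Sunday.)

1998-03-01 is a Sunday; the first Thursday on or after it is 1998-03-05 (4 days later).
From 1998-03-05 to 1998-03-31 is 31 − 5 = 26 days.
26 ÷ 7 = 3 full weeks with remainder 5, so 3 more Thursdays after the first → 4.

4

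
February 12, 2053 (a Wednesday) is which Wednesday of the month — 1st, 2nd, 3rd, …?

Day 12 falls in week ⌈12/7⌉ of the month.
Days 1–7 hold the 1st Wednesday, 8–14 the 2nd, 15–21 the 3rd, 22–28 the 4th, 29–31 the 5th.
12 is in the range for the 2nd.

2nd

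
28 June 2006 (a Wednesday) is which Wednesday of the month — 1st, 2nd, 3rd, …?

4th

Day 28 falls in week ⌈28/7⌉ of the month.
Days 1–7 hold the 1st Wednesday, 8–14 the 2nd, 15–21 the 3rd, 22–28 the 4th, 29–31 the 5th.
28 is in the range for the 4th.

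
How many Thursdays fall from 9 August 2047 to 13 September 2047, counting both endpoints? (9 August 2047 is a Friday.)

5

9 August 2047 is a Friday; the first Thursday on or after it is 15 August 2047 (6 days later).
From 15 August 2047 to 13 September 2047: 16 + 13 = 29 days (rest of August, September).
29 ÷ 7 = 4 full weeks with remainder 1, so 4 more Thursdays after the first → 5.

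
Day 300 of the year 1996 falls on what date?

Jan has 31 days (300 − 31 = 269 remain).
Feb has 29 days (269 − 29 = 240 remain).
Mar has 31 days (240 − 31 = 209 remain).
Apr has 30 days (209 − 30 = 179 remain).
May has 31 days (179 − 31 = 148 remain).
Jun has 30 days (148 − 30 = 118 remain).
Jul has 31 days (118 − 31 = 87 remain).
Aug has 31 days (87 − 31 = 56 remain).
Sep has 30 days (56 − 30 = 26 remain).
26 into Oct → Oct 26.

Oct 26, 1996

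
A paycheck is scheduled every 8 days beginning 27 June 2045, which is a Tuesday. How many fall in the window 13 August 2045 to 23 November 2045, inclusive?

13

Occurrences land 8·i days after 27 June 2045 for i = 0, 1, 2, …
13 August 2045 is 47 days after the start; 47 ÷ 8 = 5 remainder 7; since the remainder is 7, round up to i = 6. First occurrence in the window: #7 on 14 August 2045 (6×8 = 48 days in).
23 November 2045 is 149 days after the start; 149 ÷ 8 = 18 remainder 5. Last occurrence in the window: #19 on 18 November 2045.
Occurrences #7 through #19: 13 in total.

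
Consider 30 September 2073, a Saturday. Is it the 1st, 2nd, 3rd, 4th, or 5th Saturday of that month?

5th

Day 30 falls in week ⌈30/7⌉ of the month.
Days 1–7 hold the 1st Saturday, 8–14 the 2nd, 15–21 the 3rd, 22–28 the 4th, 29–31 the 5th.
30 is in the range for the 5th.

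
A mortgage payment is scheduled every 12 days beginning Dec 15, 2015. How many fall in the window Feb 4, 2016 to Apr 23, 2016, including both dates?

Occurrences land 12·i days after Dec 15, 2015 for i = 0, 1, 2, …
Feb 4, 2016 is 51 days after the start; 51 ÷ 12 = 4 remainder 3; since the remainder is 3, round up to i = 5. First occurrence in the window: #6 on Feb 13, 2016 (5×12 = 60 days in).
Apr 23, 2016 is 130 days after the start; 130 ÷ 12 = 10 remainder 10. Last occurrence in the window: #11 on Apr 13, 2016.
Occurrences #6 through #11: 6 in total.

6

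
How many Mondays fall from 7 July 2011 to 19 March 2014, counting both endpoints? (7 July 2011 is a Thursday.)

141

7 July 2011 is a Thursday; the first Monday on or after it is 11 July 2011 (4 days later).
From 11 July 2011 to 19 March 2014: 173 + 366 + 365 + 78 = 982 days (rest of 2011, 2012, 2013, to 19 March 2014 in 2014).
982 ÷ 7 = 140 full weeks with remainder 2, so 140 more Mondays after the first → 141.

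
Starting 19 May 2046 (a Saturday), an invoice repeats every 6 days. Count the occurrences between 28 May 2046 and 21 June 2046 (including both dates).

Occurrences land 6·i days after 19 May 2046 for i = 0, 1, 2, …
28 May 2046 is 9 days after the start; 9 ÷ 6 = 1 remainder 3; since the remainder is 3, round up to i = 2. First occurrence in the window: #3 on 31 May 2046 (2×6 = 12 days in).
21 June 2046 is 33 days after the start; 33 ÷ 6 = 5 remainder 3. Last occurrence in the window: #6 on 18 June 2046.
Occurrences #3 through #6: 4 in total.

4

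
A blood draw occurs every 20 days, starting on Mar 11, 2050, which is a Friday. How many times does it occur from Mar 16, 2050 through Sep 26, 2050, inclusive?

Occurrences land 20·i days after Mar 11, 2050 for i = 0, 1, 2, …
Mar 16, 2050 is 5 days after the start; 5 ÷ 20 = 0 remainder 5; since the remainder is 5, round up to i = 1. First occurrence in the window: #2 on Mar 31, 2050 (1×20 = 20 days in).
Sep 26, 2050 is 199 days after the start; 199 ÷ 20 = 9 remainder 19. Last occurrence in the window: #10 on Sep 7, 2050.
Occurrences #2 through #10: 9 in total.

9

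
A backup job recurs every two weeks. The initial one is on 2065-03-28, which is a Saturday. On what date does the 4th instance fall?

The 4th occurrence is 3 intervals after the first: 3 × 14 = 42 days after 2065-03-28.
March has 31 days — 3 days to the end of March leaves 39.
April has 30 days (9 left).
9 days into May → 2065-05-09.

2065-05-09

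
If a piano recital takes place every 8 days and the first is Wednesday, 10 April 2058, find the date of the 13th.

The 13th occurrence is 12 intervals after the first: 12 × 8 = 96 days after 10 April 2058.
April has 30 days — 20 days to the end of April leaves 76.
May has 31 days (45 left).
June has 30 days (15 left).
15 days into July → 15 July 2058.

15 July 2058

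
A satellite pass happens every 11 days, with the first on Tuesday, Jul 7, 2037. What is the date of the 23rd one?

The 23rd occurrence is 22 intervals after the first: 22 × 11 = 242 days after Jul 7, 2037.
Jul has 31 days — 24 days to the end of Jul leaves 218.
Aug has 31 days (187 left).
Sep has 30 days (157 left).
Oct has 31 days (126 left).
Nov has 30 days (96 left).
Dec has 31 days (65 left).
Jan has 31 days (34 left).
Feb has 28 days (6 left).
6 days into Mar → Mar 6, 2038.

Mar 6, 2038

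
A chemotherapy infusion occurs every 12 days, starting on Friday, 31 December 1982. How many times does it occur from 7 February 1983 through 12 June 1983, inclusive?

Occurrences land 12·i days after 31 December 1982 for i = 0, 1, 2, …
7 February 1983 is 38 days after the start; 38 ÷ 12 = 3 remainder 2; since the remainder is 2, round up to i = 4. First occurrence in the window: #5 on 17 February 1983 (4×12 = 48 days in).
12 June 1983 is 163 days after the start; 163 ÷ 12 = 13 remainder 7. Last occurrence in the window: #14 on 5 June 1983.
Occurrences #5 through #14: 10 in total.

10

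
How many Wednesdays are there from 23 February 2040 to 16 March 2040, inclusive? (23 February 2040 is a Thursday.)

23 February 2040 is a Thursday; the first Wednesday on or after it is 29 February 2040 (6 days later).
From 29 February 2040 to 16 March 2040: 0 + 16 = 16 days (rest of February, March).
16 ÷ 7 = 2 full weeks with remainder 2, so 2 more Wednesdays after the first → 3.

3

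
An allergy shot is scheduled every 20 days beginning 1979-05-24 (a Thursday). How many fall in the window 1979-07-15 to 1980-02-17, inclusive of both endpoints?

11

Occurrences land 20·i days after 1979-05-24 for i = 0, 1, 2, …
1979-07-15 is 52 days after the start; 52 ÷ 20 = 2 remainder 12; since the remainder is 12, round up to i = 3. First occurrence in the window: #4 on 1979-07-23 (3×20 = 60 days in).
1980-02-17 is 269 days after the start; 269 ÷ 20 = 13 remainder 9. Last occurrence in the window: #14 on 1980-02-08.
Occurrences #4 through #14: 11 in total.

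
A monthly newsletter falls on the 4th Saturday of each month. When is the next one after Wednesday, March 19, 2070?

March 2070 starts on a Saturday; its first Saturday is the 1st, so the 4th Saturday is the 22nd — March 22, 2070.
March 22, 2070 is after March 19, 2070, so that is the next one.

March 22, 2070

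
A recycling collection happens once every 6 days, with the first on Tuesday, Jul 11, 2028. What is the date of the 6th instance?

Aug 10, 2028

The 6th occurrence is 5 intervals after the first: 5 × 6 = 30 days after Jul 11, 2028.
Jul has 31 days — 20 days to the end of Jul leaves 10.
10 days into Aug → Aug 10, 2028.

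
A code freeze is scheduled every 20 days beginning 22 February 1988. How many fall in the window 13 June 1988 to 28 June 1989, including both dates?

19

Occurrences land 20·i days after 22 February 1988 for i = 0, 1, 2, …
13 June 1988 is 112 days after the start; 112 ÷ 20 = 5 remainder 12; since the remainder is 12, round up to i = 6. First occurrence in the window: #7 on 21 June 1988 (6×20 = 120 days in).
28 June 1989 is 492 days after the start; 492 ÷ 20 = 24 remainder 12. Last occurrence in the window: #25 on 16 June 1989.
Occurrences #7 through #25: 19 in total.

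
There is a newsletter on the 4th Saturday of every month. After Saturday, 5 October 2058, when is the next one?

26 October 2058

October 2058 starts on a Tuesday; its first Saturday is the 5th, so the 4th Saturday is the 26th — 26 October 2058.
26 October 2058 is after 5 October 2058, so that is the next one.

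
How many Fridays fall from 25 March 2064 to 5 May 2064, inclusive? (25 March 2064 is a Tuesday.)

25 March 2064 is a Tuesday; the first Friday on or after it is 28 March 2064 (3 days later).
From 28 March 2064 to 5 May 2064: 3 + 30 + 5 = 38 days (rest of March, April, May).
38 ÷ 7 = 5 full weeks with remainder 3, so 5 more Fridays after the first → 6.

6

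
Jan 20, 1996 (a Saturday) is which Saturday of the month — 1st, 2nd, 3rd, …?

Day 20 falls in week ⌈20/7⌉ of the month.
Days 1–7 hold the 1st Saturday, 8–14 the 2nd, 15–21 the 3rd, 22–28 the 4th, 29–31 the 5th.
20 is in the range for the 3rd.

3rd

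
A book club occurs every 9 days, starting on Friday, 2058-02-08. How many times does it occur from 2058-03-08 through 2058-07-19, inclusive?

Occurrences land 9·i days after 2058-02-08 for i = 0, 1, 2, …
2058-03-08 is 28 days after the start; 28 ÷ 9 = 3 remainder 1; since the remainder is 1, round up to i = 4. First occurrence in the window: #5 on 2058-03-16 (4×9 = 36 days in).
2058-07-19 is 161 days after the start; 161 ÷ 9 = 17 remainder 8. Last occurrence in the window: #18 on 2058-07-11.
Occurrences #5 through #18: 14 in total.

14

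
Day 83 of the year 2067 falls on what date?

January has 31 days (83 − 31 = 52 remain).
February has 28 days (52 − 28 = 24 remain).
24 into March → March 24.

24 March 2067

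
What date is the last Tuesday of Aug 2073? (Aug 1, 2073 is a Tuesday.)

Aug 2073 begins on a Tuesday, so the first Tuesday is Aug 1.
Aug 2073 has 31 days. Adding weeks: 1, 8, 15, 22, 29 — the last one ≤ 31 is the 29th.

Aug 29, 2073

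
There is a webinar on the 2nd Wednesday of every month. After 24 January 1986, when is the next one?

12 February 1986

January 1986 starts on a Wednesday; its first Wednesday is the 1st, so the 2nd Wednesday is the 8th — 8 January 1986.
That is not after 24 January 1986, so look at February 1986.
February 1986 starts on a Saturday; its first Wednesday is the 5th, so the 2nd Wednesday is the 12th — 12 February 1986.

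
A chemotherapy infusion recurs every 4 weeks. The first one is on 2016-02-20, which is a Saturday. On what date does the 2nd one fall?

The 2nd occurrence is 1 interval after the first: 1 × 28 = 28 days after 2016-02-20.
February has 29 days — 9 days to the end of February leaves 19.
19 days into March → 2016-03-19.

2016-03-19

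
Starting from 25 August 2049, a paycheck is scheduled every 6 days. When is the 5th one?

The 5th occurrence is 4 intervals after the first: 4 × 6 = 24 days after 25 August 2049.
August has 31 days — 6 days to the end of August leaves 18.
18 days into September → 18 September 2049.

18 September 2049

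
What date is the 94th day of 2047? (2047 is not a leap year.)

Jan has 31 days (94 − 31 = 63 remain).
Feb has 28 days (63 − 28 = 35 remain).
Mar has 31 days (35 − 31 = 4 remain).
4 into Apr → Apr 4.

Apr 4, 2047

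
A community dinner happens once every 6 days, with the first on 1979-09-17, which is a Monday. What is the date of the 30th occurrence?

1980-03-09

The 30th occurrence is 29 intervals after the first: 29 × 6 = 174 days after 1979-09-17.
September has 30 days — 13 days to the end of September leaves 161.
October has 31 days (130 left).
November has 30 days (100 left).
December has 31 days (69 left).
January has 31 days (38 left).
February has 29 days (9 left).
9 days into March → 1980-03-09.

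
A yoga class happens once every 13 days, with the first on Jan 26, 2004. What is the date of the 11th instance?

The 11th occurrence is 10 intervals after the first: 10 × 13 = 130 days after Jan 26, 2004.
Jan has 31 days — 5 days to the end of Jan leaves 125.
Feb has 29 days (96 left).
Mar has 31 days (65 left).
Apr has 30 days (35 left).
May has 31 days (4 left).
4 days into Jun → Jun 4, 2004.

Jun 4, 2004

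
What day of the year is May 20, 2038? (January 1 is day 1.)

Days in months before May: 31 + 28 + 31 + 30 = 120.
Plus 20 days into May → day 140.

140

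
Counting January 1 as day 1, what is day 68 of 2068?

Mar 8, 2068

Jan has 31 days (68 − 31 = 37 remain).
Feb has 29 days (37 − 29 = 8 remain).
8 into Mar → Mar 8.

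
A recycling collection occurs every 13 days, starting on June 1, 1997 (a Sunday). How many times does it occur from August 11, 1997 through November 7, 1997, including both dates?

Occurrences land 13·i days after June 1, 1997 for i = 0, 1, 2, …
August 11, 1997 is 71 days after the start; 71 ÷ 13 = 5 remainder 6; since the remainder is 6, round up to i = 6. First occurrence in the window: #7 on August 18, 1997 (6×13 = 78 days in).
November 7, 1997 is 159 days after the start; 159 ÷ 13 = 12 remainder 3. Last occurrence in the window: #13 on November 4, 1997.
Occurrences #7 through #13: 7 in total.

7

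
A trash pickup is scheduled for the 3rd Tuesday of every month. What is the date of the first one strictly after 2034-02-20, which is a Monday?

2034-02-21

February 2034 starts on a Wednesday; its first Tuesday is the 7th, so the 3rd Tuesday is the 21st — 2034-02-21.
2034-02-21 is after 2034-02-20, so that is the next one.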